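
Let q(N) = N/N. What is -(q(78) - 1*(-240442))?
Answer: -240443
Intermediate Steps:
q(N) = 1
-(q(78) - 1*(-240442)) = -(1 - 1*(-240442)) = -(1 + 240442) = -1*240443 = -240443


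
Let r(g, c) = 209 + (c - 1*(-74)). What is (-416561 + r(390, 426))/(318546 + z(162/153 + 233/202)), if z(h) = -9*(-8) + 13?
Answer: -415852/318631 ≈ -1.3051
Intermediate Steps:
r(g, c) = 283 + c (r(g, c) = 209 + (c + 74) = 209 + (74 + c) = 283 + c)
z(h) = 85 (z(h) = 72 + 13 = 85)
(-416561 + r(390, 426))/(318546 + z(162/153 + 233/202)) = (-416561 + (283 + 426))/(318546 + 85) = (-416561 + 709)/318631 = -415852*1/318631 = -415852/318631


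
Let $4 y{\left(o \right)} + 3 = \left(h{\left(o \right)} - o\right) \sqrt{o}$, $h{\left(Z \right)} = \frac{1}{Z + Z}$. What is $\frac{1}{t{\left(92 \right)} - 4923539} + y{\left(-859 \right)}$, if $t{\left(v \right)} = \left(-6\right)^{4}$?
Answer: $- \frac{14766733}{19688972} + \frac{1475761 i \sqrt{859}}{6872} \approx -0.75 + 6294.0 i$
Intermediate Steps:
$t{\left(v \right)} = 1296$
$h{\left(Z \right)} = \frac{1}{2 Z}$
$y{\left(o \right)} = - \frac{3}{4} + \frac{\sqrt{o} \left(\frac{1}{2 o} - o\right)}{4}$ ($y{\left(o \right)} = - \frac{3}{4} + \frac{\left(\frac{1}{2 o} - o\right) \sqrt{o}}{4} = - \frac{3}{4} + \frac{\sqrt{o} \left(\frac{1}{2 o} - o\right)}{4}$)
$\frac{1}{t{\left(92 \right)} - 4923539} + y{\left(-859 \right)} = \frac{1}{1296 - 4923539} - \left(\frac{3}{4} - \frac{859 i \sqrt{859}}{4} + \frac{i \sqrt{859}}{6872}\right) = \frac{1}{-4922243} - \left(\frac{3}{4} - - \frac{i \sqrt{859}}{6872} + \frac{1}{4} \left(-859\right) i \sqrt{859}\right) = - \frac{1}{4922243} - \left(\frac{3}{4} - \frac{1475761 i \sqrt{859}}{6872}\right) = - \frac{14766733}{19688972} + \frac{1475761 i \sqrt{859}}{6872}$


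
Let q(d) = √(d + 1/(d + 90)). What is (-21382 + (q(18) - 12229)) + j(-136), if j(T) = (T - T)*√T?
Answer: -33611 + √5835/18 ≈ -33607.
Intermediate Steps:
q(d) = √(d + 1/(90 + d))
j(T) = 0 (j(T) = 0*√T = 0)
(-21382 + (q(18) - 12229)) + j(-136) = (-21382 + (√((1 + 18*(90 + 18))/(90 + 18)) - 12229)) + 0 = (-21382 + (√((1 + 18*108)/108) - 12229)) + 0 = (-21382 + (√((1 + 1944)/108) - 12229)) + 0 = (-21382 + (√((1/108)*1945) - 12229)) + 0 = (-21382 + (√(1945/108) - 12229)) + 0 = (-21382 + (√5835/18 - 12229)) + 0 = (-21382 + (-12229 + √5835/18)) + 0 = (-33611 + √5835/18) + 0 = -33611 + √5835/18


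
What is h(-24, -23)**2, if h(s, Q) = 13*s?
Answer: 97344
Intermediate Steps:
h(-24, -23)**2 = (13*(-24))**2 = (-312)**2 = 97344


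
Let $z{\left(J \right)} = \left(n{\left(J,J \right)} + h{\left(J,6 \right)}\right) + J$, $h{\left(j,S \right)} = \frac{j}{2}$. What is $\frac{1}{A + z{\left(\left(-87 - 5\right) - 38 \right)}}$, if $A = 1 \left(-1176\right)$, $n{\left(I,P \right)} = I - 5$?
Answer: $- \frac{1}{1506} \approx -0.00066401$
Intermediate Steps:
$h{\left(j,S \right)} = \frac{j}{2}$ ($h{\left(j,S \right)} = j \frac{1}{2} = \frac{j}{2}$)
$n{\left(I,P \right)} = -5 + I$
$A = -1176$
$z{\left(J \right)} = -5 + \frac{5 J}{2}$ ($z{\left(J \right)} = \left(\left(-5 + J\right) + \frac{J}{2}\right) + J = \left(-5 + \frac{3 J}{2}\right) + J = -5 + \frac{5 J}{2}$)
$\frac{1}{A + z{\left(\left(-87 - 5\right) - 38 \right)}} = \frac{1}{-1176 + \left(-5 + \frac{5 \left(\left(-87 - 5\right) - 38\right)}{2}\right)} = \frac{1}{-1176 + \left(-5 + \frac{5 \left(-92 - 38\right)}{2}\right)} = \frac{1}{-1176 + \left(-5 + \frac{5}{2} \left(-130\right)\right)} = \frac{1}{-1176 - 330} = \frac{1}{-1506} = - \frac{1}{1506}$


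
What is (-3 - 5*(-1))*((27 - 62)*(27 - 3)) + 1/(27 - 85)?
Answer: -97441/58 ≈ -1680.0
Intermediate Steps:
(-3 - 5*(-1))*((27 - 62)*(27 - 3)) + 1/(27 - 85) = (-3 + 5)*(-35*24) + 1/(-58) = 2*(-840) - 1/58 = -1680 - 1/58 = -97441/58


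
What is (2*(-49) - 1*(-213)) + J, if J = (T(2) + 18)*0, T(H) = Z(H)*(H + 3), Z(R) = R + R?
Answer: 115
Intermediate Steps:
Z(R) = 2*R
T(H) = 2*H*(3 + H) (T(H) = (2*H)*(H + 3) = (2*H)*(3 + H) = 2*H*(3 + H))
J = 0 (J = (2*2*(3 + 2) + 18)*0 = (2*2*5 + 18)*0 = (20 + 18)*0 = 38*0 = 0)
(2*(-49) - 1*(-213)) + J = (2*(-49) - 1*(-213)) + 0 = (-98 + 213) + 0 = 115 + 0 = 115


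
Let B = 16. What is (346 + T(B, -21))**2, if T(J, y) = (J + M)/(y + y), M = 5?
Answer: 477481/4 ≈ 1.1937e+5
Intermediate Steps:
T(J, y) = (5 + J)/(2*y) (T(J, y) = (J + 5)/(y + y) = (5 + J)/((2*y)) = (5 + J)*(1/(2*y)) = (5 + J)/(2*y))
(346 + T(B, -21))**2 = (346 + (1/2)*(5 + 16)/(-21))**2 = (346 + (1/2)*(-1/21)*21)**2 = (346 - 1/2)**2 = (691/2)**2 = 477481/4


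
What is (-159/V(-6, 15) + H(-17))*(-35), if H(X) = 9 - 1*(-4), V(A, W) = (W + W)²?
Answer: -26929/60 ≈ -448.82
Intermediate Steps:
V(A, W) = 4*W² (V(A, W) = (2*W)² = 4*W²)
H(X) = 13 (H(X) = 9 + 4 = 13)
(-159/V(-6, 15) + H(-17))*(-35) = (-159/(4*15²) + 13)*(-35) = (-159/(4*225) + 13)*(-35) = (-159/900 + 13)*(-35) = (-159*1/900 + 13)*(-35) = (-53/300 + 13)*(-35) = (3847/300)*(-35) = -26929/60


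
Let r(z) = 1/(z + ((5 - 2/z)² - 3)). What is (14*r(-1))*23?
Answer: 322/45 ≈ 7.1556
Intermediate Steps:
r(z) = 1/(-3 + z + (5 - 2/z)²) (r(z) = 1/(z + (-3 + (5 - 2/z)²)) = 1/(-3 + z + (5 - 2/z)²))
(14*r(-1))*23 = (14*((-1)²/(4 + (-1)³ - 20*(-1) + 22*(-1)²)))*23 = (14*(1/(4 - 1 + 20 + 22*1)))*23 = (14*(1/(4 - 1 + 20 + 22)))*23 = (14*(1/45))*23 = (14/45)*23 = 322/45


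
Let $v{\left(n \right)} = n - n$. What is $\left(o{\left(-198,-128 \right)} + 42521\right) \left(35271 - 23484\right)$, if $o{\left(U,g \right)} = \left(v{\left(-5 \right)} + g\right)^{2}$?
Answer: $694313235$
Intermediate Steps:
$v{\left(n \right)} = 0$
$o{\left(U,g \right)} = g^{2}$ ($o{\left(U,g \right)} = \left(0 + g\right)^{2} = g^{2}$)
$\left(o{\left(-198,-128 \right)} + 42521\right) \left(35271 - 23484\right) = \left(\left(-128\right)^{2} + 42521\right) \left(35271 - 23484\right) = \left(16384 + 42521\right) 11787 = 58905 \cdot 11787 = 694313235$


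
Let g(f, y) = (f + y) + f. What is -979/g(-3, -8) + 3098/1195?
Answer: 1213277/16730 ≈ 72.521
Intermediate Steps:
g(f, y) = y + 2*f
-979/g(-3, -8) + 3098/1195 = -979/(-8 + 2*(-3)) + 3098/1195 = -979/(-8 - 6) + 3098*(1/1195) = -979/(-14) + 3098/1195 = -979*(-1/14) + 3098/1195 = 979/14 + 3098/1195 = 1213277/16730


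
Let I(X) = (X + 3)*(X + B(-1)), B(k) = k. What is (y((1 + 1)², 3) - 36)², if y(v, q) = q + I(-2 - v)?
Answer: 144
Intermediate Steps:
I(X) = (-1 + X)*(3 + X) (I(X) = (X + 3)*(X - 1) = (3 + X)*(-1 + X) = (-1 + X)*(3 + X))
y(v, q) = -7 + q + (-2 - v)² - 2*v (y(v, q) = q + (-3 + (-2 - v)² + 2*(-2 - v)) = q + (-3 + (-2 - v)² + (-4 - 2*v)) = q + (-7 + (-2 - v)² - 2*v) = -7 + q + (-2 - v)² - 2*v)
(y((1 + 1)², 3) - 36)² = ((-3 + 3 + ((1 + 1)²)² + 2*(1 + 1)²) - 36)² = ((-3 + 3 + (2²)² + 2*2²) - 36)² = ((-3 + 3 + 4² + 2*4) - 36)² = ((-3 + 3 + 16 + 8) - 36)² = (24 - 36)² = (-12)² = 144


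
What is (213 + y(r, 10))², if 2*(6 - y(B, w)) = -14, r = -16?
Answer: 51076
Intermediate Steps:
y(B, w) = 13 (y(B, w) = 6 - ½*(-14) = 6 + 7 = 13)
(213 + y(r, 10))² = (213 + 13)² = 226² = 51076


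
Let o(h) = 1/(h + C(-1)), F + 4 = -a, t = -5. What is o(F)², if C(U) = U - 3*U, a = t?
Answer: ⅑ ≈ 0.11111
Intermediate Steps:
a = -5
C(U) = -2*U
F = 1 (F = -4 - 1*(-5) = -4 + 5 = 1)
o(h) = 1/(2 + h) (o(h) = 1/(h - 2*(-1)) = 1/(h + 2) = 1/(2 + h))
o(F)² = (1/(2 + 1))² = (1/3)² = (⅓)² = ⅑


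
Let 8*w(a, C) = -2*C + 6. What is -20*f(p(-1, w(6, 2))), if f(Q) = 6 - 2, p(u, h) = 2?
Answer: -80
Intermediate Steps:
w(a, C) = 3/4 - C/4 (w(a, C) = (-2*C + 6)/8 = (6 - 2*C)/8 = 3/4 - C/4)
f(Q) = 4
-20*f(p(-1, w(6, 2))) = -20*4 = -80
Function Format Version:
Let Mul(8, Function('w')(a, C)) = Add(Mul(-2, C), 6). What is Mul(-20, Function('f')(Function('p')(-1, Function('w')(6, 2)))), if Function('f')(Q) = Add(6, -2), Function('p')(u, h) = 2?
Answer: -80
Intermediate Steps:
Function('w')(a, C) = Add(Rational(3, 4), Mul(Rational(-1, 4), C)) (Function('w')(a, C) = Mul(Rational(1, 8), Add(Mul(-2, C), 6)) = Mul(Rational(1, 8), Add(6, Mul(-2, C))) = Add(Rational(3, 4), Mul(Rational(-1, 4), C)))
Function('f')(Q) = 4
Mul(-20, Function('f')(Function('p')(-1, Function('w')(6, 2)))) = Mul(-20, 4) = -80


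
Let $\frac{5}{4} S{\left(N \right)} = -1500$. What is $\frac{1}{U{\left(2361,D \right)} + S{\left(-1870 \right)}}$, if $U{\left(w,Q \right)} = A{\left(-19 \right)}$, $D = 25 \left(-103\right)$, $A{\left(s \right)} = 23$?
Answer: $- \frac{1}{1177} \approx -0.00084962$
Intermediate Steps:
$D = -2575$
$U{\left(w,Q \right)} = 23$
$S{\left(N \right)} = -1200$ ($S{\left(N \right)} = \frac{4}{5} \left(-1500\right) = -1200$)
$\frac{1}{U{\left(2361,D \right)} + S{\left(-1870 \right)}} = \frac{1}{23 - 1200} = \frac{1}{-1177} = - \frac{1}{1177}$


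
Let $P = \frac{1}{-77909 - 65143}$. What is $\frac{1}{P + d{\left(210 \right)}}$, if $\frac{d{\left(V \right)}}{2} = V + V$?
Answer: $\frac{143052}{120163679} \approx 0.0011905$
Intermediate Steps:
$d{\left(V \right)} = 4 V$ ($d{\left(V \right)} = 2 \left(V + V\right) = 2 \cdot 2 V = 4 V$)
$P = - \frac{1}{143052}$ ($P = \frac{1}{-143052} = - \frac{1}{143052} \approx -6.9905 \cdot 10^{-6}$)
$\frac{1}{P + d{\left(210 \right)}} = \frac{1}{- \frac{1}{143052} + 4 \cdot 210} = \frac{1}{- \frac{1}{143052} + 840} = \frac{1}{\frac{120163679}{143052}} = \frac{143052}{120163679}$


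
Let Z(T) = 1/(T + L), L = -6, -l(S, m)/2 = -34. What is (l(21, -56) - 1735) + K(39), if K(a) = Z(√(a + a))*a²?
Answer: -10148/7 + 507*√78/14 ≈ -1129.9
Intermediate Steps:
l(S, m) = 68 (l(S, m) = -2*(-34) = 68)
Z(T) = 1/(-6 + T) (Z(T) = 1/(T - 6) = 1/(-6 + T))
K(a) = a²/(-6 + √2*√a) (K(a) = a²/(-6 + √(a + a)) = a²/(-6 + √(2*a)) = a²/(-6 + √2*√a))
(l(21, -56) - 1735) + K(39) = (68 - 1735) + 39²/(-6 + √2*√39) = -1667 + 1521/(-6 + √78)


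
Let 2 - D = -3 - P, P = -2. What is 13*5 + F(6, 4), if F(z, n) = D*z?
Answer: 83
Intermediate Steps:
D = 3 (D = 2 - (-3 - 1*(-2)) = 2 - (-3 + 2) = 2 - 1*(-1) = 2 + 1 = 3)
F(z, n) = 3*z
13*5 + F(6, 4) = 13*5 + 3*6 = 65 + 18 = 83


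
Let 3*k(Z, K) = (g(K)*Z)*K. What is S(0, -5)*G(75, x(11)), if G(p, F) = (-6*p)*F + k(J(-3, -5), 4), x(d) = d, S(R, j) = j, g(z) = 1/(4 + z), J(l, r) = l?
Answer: 49505/2 ≈ 24753.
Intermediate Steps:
k(Z, K) = K*Z/(3*(4 + K)) (k(Z, K) = ((Z/(4 + K))*K)/3 = (K*Z/(4 + K))/3 = K*Z/(3*(4 + K)))
G(p, F) = -1/2 - 6*F*p (G(p, F) = (-6*p)*F + (1/3)*4*(-3)/(4 + 4) = -6*F*p + (1/3)*4*(-3)/8 = -6*F*p + (1/3)*4*(-3)*(1/8) = -6*F*p - 1/2 = -1/2 - 6*F*p)
S(0, -5)*G(75, x(11)) = -5*(-1/2 - 6*11*75) = -5*(-1/2 - 4950) = -5*(-9901/2) = 49505/2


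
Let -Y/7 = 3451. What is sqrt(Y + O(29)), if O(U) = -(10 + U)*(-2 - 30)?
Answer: I*sqrt(22909) ≈ 151.36*I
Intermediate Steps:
Y = -24157 (Y = -7*3451 = -24157)
O(U) = 320 + 32*U (O(U) = -(10 + U)*(-32) = -(-320 - 32*U) = 320 + 32*U)
sqrt(Y + O(29)) = sqrt(-24157 + (320 + 32*29)) = sqrt(-24157 + (320 + 928)) = sqrt(-24157 + 1248) = sqrt(-22909) = I*sqrt(22909)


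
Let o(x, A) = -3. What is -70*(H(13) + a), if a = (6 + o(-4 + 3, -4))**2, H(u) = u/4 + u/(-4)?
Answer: -630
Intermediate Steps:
H(u) = 0 (H(u) = u*(1/4) + u*(-1/4) = u/4 - u/4 = 0)
a = 9 (a = (6 - 3)**2 = 3**2 = 9)
-70*(H(13) + a) = -70*(0 + 9) = -70*9 = -630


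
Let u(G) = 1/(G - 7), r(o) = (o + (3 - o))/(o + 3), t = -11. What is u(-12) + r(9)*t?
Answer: -213/76 ≈ -2.8026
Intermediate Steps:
r(o) = 3/(3 + o)
u(G) = 1/(-7 + G)
u(-12) + r(9)*t = 1/(-7 - 12) + (3/(3 + 9))*(-11) = 1/(-19) + (3/12)*(-11) = -1/19 + (3*(1/12))*(-11) = -1/19 + (¼)*(-11) = -1/19 - 11/4 = -213/76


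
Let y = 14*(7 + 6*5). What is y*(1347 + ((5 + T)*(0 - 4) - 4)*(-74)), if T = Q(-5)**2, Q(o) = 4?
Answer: 4070962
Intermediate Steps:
T = 16 (T = 4**2 = 16)
y = 518 (y = 14*(7 + 30) = 14*37 = 518)
y*(1347 + ((5 + T)*(0 - 4) - 4)*(-74)) = 518*(1347 + ((5 + 16)*(0 - 4) - 4)*(-74)) = 518*(1347 + (21*(-4) - 4)*(-74)) = 518*(1347 + (-84 - 4)*(-74)) = 518*(1347 - 88*(-74)) = 518*(1347 + 6512) = 518*7859 = 4070962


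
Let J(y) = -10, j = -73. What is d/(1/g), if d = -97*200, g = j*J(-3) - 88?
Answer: -12454800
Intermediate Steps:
g = 642 (g = -73*(-10) - 88 = 730 - 88 = 642)
d = -19400
d/(1/g) = -19400/(1/642) = -19400/1/642 = -19400*642 = -12454800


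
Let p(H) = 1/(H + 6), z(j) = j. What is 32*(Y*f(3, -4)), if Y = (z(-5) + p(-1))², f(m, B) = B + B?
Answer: -147456/25 ≈ -5898.2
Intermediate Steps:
p(H) = 1/(6 + H)
f(m, B) = 2*B
Y = 576/25 (Y = (-5 + 1/(6 - 1))² = (-5 + 1/5)² = (-5 + ⅕)² = (-24/5)² = 576/25 ≈ 23.040)
32*(Y*f(3, -4)) = 32*(576*(2*(-4))/25) = 32*((576/25)*(-8)) = 32*(-4608/25) = -147456/25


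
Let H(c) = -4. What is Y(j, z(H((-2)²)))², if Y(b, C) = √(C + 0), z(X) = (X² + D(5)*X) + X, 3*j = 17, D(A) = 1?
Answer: 8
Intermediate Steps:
j = 17/3 (j = (⅓)*17 = 17/3 ≈ 5.6667)
z(X) = X² + 2*X (z(X) = (X² + 1*X) + X = (X² + X) + X = (X + X²) + X = X² + 2*X)
Y(b, C) = √C
Y(j, z(H((-2)²)))² = (√(-4*(2 - 4)))² = (√(-4*(-2)))² = (√8)² = (2*√2)² = 8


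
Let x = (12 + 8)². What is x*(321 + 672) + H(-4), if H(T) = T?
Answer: 397196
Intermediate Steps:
x = 400 (x = 20² = 400)
x*(321 + 672) + H(-4) = 400*(321 + 672) - 4 = 400*993 - 4 = 397200 - 4 = 397196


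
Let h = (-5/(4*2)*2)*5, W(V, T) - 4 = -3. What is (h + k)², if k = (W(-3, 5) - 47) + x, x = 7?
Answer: 32761/16 ≈ 2047.6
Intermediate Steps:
W(V, T) = 1 (W(V, T) = 4 - 3 = 1)
h = -25/4 (h = (-5/8*2)*5 = (-5*⅛*2)*5 = -5/8*2*5 = -5/4*5 = -25/4 ≈ -6.2500)
k = -39 (k = (1 - 47) + 7 = -46 + 7 = -39)
(h + k)² = (-25/4 - 39)² = (-181/4)² = 32761/16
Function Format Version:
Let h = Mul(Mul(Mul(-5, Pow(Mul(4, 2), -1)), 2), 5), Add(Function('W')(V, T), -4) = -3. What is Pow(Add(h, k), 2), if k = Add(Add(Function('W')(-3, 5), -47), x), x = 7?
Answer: Rational(32761, 16) ≈ 2047.6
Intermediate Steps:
Function('W')(V, T) = 1 (Function('W')(V, T) = Add(4, -3) = 1)
h = Rational(-25, 4) (h = Mul(Mul(Mul(-5, Pow(8, -1)), 2), 5) = Mul(Mul(Mul(-5, Rational(1, 8)), 2), 5) = Mul(Mul(Rational(-5, 8), 2), 5) = Mul(Rational(-5, 4), 5) = Rational(-25, 4) ≈ -6.2500)
k = -39 (k = Add(Add(1, -47), 7) = Add(-46, 7) = -39)
Pow(Add(h, k), 2) = Pow(Add(Rational(-25, 4), -39), 2) = Pow(Rational(-181, 4), 2) = Rational(32761, 16)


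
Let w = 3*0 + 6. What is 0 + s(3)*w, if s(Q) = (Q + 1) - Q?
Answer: 6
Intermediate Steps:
s(Q) = 1 (s(Q) = (1 + Q) - Q = 1)
w = 6 (w = 0 + 6 = 6)
0 + s(3)*w = 0 + 1*6 = 0 + 6 = 6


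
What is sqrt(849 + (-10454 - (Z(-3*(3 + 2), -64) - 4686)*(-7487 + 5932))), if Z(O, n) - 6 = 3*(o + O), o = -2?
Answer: I*sqrt(7366310) ≈ 2714.1*I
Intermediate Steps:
Z(O, n) = 3*O (Z(O, n) = 6 + 3*(-2 + O) = 6 + (-6 + 3*O) = 3*O)
sqrt(849 + (-10454 - (Z(-3*(3 + 2), -64) - 4686)*(-7487 + 5932))) = sqrt(849 + (-10454 - (3*(-3*(3 + 2)) - 4686)*(-7487 + 5932))) = sqrt(849 + (-10454 - (3*(-3*5) - 4686)*(-1555))) = sqrt(849 + (-10454 - (3*(-15) - 4686)*(-1555))) = sqrt(849 + (-10454 - (-45 - 4686)*(-1555))) = sqrt(849 + (-10454 - (-4731)*(-1555))) = sqrt(849 + (-10454 - 1*7356705)) = sqrt(849 + (-10454 - 7356705)) = sqrt(849 - 7367159) = sqrt(-7366310) = I*sqrt(7366310)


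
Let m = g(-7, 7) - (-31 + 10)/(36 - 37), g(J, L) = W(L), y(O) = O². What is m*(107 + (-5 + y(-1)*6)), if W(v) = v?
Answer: -1512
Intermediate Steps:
g(J, L) = L
m = -14 (m = 7 - (-31 + 10)/(36 - 37) = 7 - (-21)/(-1) = 7 - (-21)*(-1) = 7 - 1*21 = 7 - 21 = -14)
m*(107 + (-5 + y(-1)*6)) = -14*(107 + (-5 + (-1)²*6)) = -14*(107 + (-5 + 1*6)) = -14*(107 + (-5 + 6)) = -14*(107 + 1) = -14*108 = -1512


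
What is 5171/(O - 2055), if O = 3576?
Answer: 5171/1521 ≈ 3.3997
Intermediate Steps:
5171/(O - 2055) = 5171/(3576 - 2055) = 5171/1521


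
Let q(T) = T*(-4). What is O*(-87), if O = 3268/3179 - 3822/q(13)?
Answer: -41224863/6358 ≈ -6483.9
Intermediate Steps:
q(T) = -4*T
O = 473849/6358 (O = 3268/3179 - 3822/((-4*13)) = 3268*(1/3179) - 3822/(-52) = 3268/3179 - 3822*(-1/52) = 3268/3179 + 147/2 = 473849/6358 ≈ 74.528)
O*(-87) = (473849/6358)*(-87) = -41224863/6358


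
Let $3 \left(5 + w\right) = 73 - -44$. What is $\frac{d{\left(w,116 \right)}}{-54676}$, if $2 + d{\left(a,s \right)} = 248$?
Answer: $- \frac{123}{27338} \approx -0.0044992$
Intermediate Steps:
$w = 34$ ($w = -5 + \frac{73 - -44}{3} = -5 + \frac{73 + 44}{3} = -5 + \frac{1}{3} \cdot 117 = -5 + 39 = 34$)
$d{\left(a,s \right)} = 246$ ($d{\left(a,s \right)} = -2 + 248 = 246$)
$\frac{d{\left(w,116 \right)}}{-54676} = \frac{246}{-54676} = 246 \left(- \frac{1}{54676}\right) = - \frac{123}{27338}$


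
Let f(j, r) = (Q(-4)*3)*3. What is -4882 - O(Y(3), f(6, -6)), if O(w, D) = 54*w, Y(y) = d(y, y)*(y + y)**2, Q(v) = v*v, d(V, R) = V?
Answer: -10714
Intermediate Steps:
Q(v) = v**2
f(j, r) = 144 (f(j, r) = ((-4)**2*3)*3 = (16*3)*3 = 48*3 = 144)
Y(y) = 4*y**3 (Y(y) = y*(y + y)**2 = y*(2*y)**2 = y*(4*y**2) = 4*y**3)
-4882 - O(Y(3), f(6, -6)) = -4882 - 54*4*3**3 = -4882 - 54*4*27 = -4882 - 54*108 = -4882 - 1*5832 = -4882 - 5832 = -10714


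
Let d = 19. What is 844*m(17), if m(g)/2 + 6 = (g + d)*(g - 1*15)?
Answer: 111408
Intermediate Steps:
m(g) = -12 + 2*(-15 + g)*(19 + g) (m(g) = -12 + 2*((g + 19)*(g - 1*15)) = -12 + 2*((19 + g)*(g - 15)) = -12 + 2*((19 + g)*(-15 + g)) = -12 + 2*((-15 + g)*(19 + g)) = -12 + 2*(-15 + g)*(19 + g))
844*m(17) = 844*(-582 + 2*17² + 8*17) = 844*(-582 + 2*289 + 136) = 844*(-582 + 578 + 136) = 844*132 = 111408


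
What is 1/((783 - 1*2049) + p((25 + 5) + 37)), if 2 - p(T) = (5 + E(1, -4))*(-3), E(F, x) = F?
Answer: -1/1246 ≈ -0.00080257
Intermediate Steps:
p(T) = 20 (p(T) = 2 - (5 + 1)*(-3) = 2 - 6*(-3) = 2 - 1*(-18) = 2 + 18 = 20)
1/((783 - 1*2049) + p((25 + 5) + 37)) = 1/((783 - 1*2049) + 20) = 1/((783 - 2049) + 20) = 1/(-1266 + 20) = 1/(-1246) = -1/1246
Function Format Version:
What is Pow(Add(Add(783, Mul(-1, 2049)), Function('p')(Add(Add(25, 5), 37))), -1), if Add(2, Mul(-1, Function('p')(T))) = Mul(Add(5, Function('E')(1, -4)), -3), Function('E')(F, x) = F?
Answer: Rational(-1, 1246) ≈ -0.00080257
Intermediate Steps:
Function('p')(T) = 20 (Function('p')(T) = Add(2, Mul(-1, Mul(Add(5, 1), -3))) = Add(2, Mul(-1, Mul(6, -3))) = Add(2, Mul(-1, -18)) = Add(2, 18) = 20)
Pow(Add(Add(783, Mul(-1, 2049)), Function('p')(Add(Add(25, 5), 37))), -1) = Pow(Add(Add(783, Mul(-1, 2049)), 20), -1) = Pow(Add(Add(783, -2049), 20), -1) = Pow(Add(-1266, 20), -1) = Pow(-1246, -1) = Rational(-1, 1246)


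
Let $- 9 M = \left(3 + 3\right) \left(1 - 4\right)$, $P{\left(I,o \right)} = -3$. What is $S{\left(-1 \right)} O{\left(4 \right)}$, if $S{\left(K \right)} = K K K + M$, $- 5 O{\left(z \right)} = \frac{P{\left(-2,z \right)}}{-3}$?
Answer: $- \frac{1}{5} \approx -0.2$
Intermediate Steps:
$O{\left(z \right)} = - \frac{1}{5}$ ($O{\left(z \right)} = - \frac{\left(-3\right) \frac{1}{-3}}{5} = - \frac{\left(-3\right) \left(- \frac{1}{3}\right)}{5} = \left(- \frac{1}{5}\right) 1 = - \frac{1}{5}$)
$M = 2$ ($M = - \frac{\left(3 + 3\right) \left(1 - 4\right)}{9} = - \frac{6 \left(-3\right)}{9} = \left(- \frac{1}{9}\right) \left(-18\right) = 2$)
$S{\left(K \right)} = 2 + K^{3}$ ($S{\left(K \right)} = K K K + 2 = K K^{2} + 2 = K^{3} + 2 = 2 + K^{3}$)
$S{\left(-1 \right)} O{\left(4 \right)} = \left(2 + \left(-1\right)^{3}\right) \left(- \frac{1}{5}\right) = \left(2 - 1\right) \left(- \frac{1}{5}\right) = 1 \left(- \frac{1}{5}\right) = - \frac{1}{5}$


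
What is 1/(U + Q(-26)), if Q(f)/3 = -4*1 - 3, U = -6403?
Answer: -1/6424 ≈ -0.00015567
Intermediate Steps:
Q(f) = -21 (Q(f) = 3*(-4*1 - 3) = 3*(-4 - 3) = 3*(-7) = -21)
1/(U + Q(-26)) = 1/(-6403 - 21) = 1/(-6424) = -1/6424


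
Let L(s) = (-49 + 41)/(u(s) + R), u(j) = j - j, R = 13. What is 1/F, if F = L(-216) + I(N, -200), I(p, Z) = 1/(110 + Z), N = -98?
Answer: -1170/733 ≈ -1.5962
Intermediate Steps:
u(j) = 0
L(s) = -8/13 (L(s) = (-49 + 41)/(0 + 13) = -8/13)
F = -733/1170 (F = -8/13 + 1/(110 - 200) = -8/13 + 1/(-90) = -8/13 - 1/90 = -733/1170 ≈ -0.62650)
1/F = 1/(-733/1170) = -1170/733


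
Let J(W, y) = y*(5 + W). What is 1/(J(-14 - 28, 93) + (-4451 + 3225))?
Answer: -1/4667 ≈ -0.00021427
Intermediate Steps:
1/(J(-14 - 28, 93) + (-4451 + 3225)) = 1/(93*(5 + (-14 - 28)) + (-4451 + 3225)) = 1/(93*(5 - 42) - 1226) = 1/(93*(-37) - 1226) = 1/(-3441 - 1226) = 1/(-4667) = -1/4667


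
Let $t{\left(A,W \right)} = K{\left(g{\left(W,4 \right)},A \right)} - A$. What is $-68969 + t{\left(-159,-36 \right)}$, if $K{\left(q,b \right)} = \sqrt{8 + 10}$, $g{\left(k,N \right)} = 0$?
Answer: $-68810 + 3 \sqrt{2} \approx -68806.0$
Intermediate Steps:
$K{\left(q,b \right)} = 3 \sqrt{2}$ ($K{\left(q,b \right)} = \sqrt{18} = 3 \sqrt{2}$)
$t{\left(A,W \right)} = - A + 3 \sqrt{2}$ ($t{\left(A,W \right)} = 3 \sqrt{2} - A = - A + 3 \sqrt{2}$)
$-68969 + t{\left(-159,-36 \right)} = -68969 + \left(\left(-1\right) \left(-159\right) + 3 \sqrt{2}\right) = -68969 + \left(159 + 3 \sqrt{2}\right) = -68810 + 3 \sqrt{2}$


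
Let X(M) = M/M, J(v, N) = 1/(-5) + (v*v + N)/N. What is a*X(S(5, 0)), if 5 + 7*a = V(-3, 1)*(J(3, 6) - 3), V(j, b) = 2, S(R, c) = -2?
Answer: -32/35 ≈ -0.91429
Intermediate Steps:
J(v, N) = -⅕ + (N + v²)/N (J(v, N) = 1*(-⅕) + (v² + N)/N = -⅕ + (N + v²)/N)
X(M) = 1
a = -32/35 (a = -5/7 + (2*((⅘ + 3²/6) - 3))/7 = -5/7 + (2*((⅘ + (⅙)*9) - 3))/7 = -5/7 + (2*((⅘ + 3/2) - 3))/7 = -5/7 + (2*(23/10 - 3))/7 = -5/7 + (2*(-7/10))/7 = -5/7 + (⅐)*(-7/5) = -5/7 - ⅕ = -32/35 ≈ -0.91429)
a*X(S(5, 0)) = -32/35*1 = -32/35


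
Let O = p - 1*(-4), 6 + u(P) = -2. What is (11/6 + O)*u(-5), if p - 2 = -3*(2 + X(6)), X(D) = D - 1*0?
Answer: 388/3 ≈ 129.33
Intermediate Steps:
u(P) = -8 (u(P) = -6 - 2 = -8)
X(D) = D (X(D) = D + 0 = D)
p = -22 (p = 2 - 3*(2 + 6) = 2 - 3*8 = 2 - 24 = -22)
O = -18 (O = -22 - 1*(-4) = -22 + 4 = -18)
(11/6 + O)*u(-5) = (11/6 - 18)*(-8) = -97/6*(-8) = 388/3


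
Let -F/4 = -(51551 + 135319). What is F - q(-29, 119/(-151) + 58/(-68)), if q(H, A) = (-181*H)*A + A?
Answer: 1940896785/2567 ≈ 7.5610e+5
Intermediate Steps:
q(H, A) = A - 181*A*H (q(H, A) = -181*A*H + A = A - 181*A*H)
F = 747480 (F = -(-4)*(51551 + 135319) = -(-4)*186870 = -4*(-186870) = 747480)
F - q(-29, 119/(-151) + 58/(-68)) = 747480 - (119/(-151) + 58/(-68))*(1 - 181*(-29)) = 747480 - (119*(-1/151) + 58*(-1/68))*(1 + 5249) = 747480 - (-119/151 - 29/34)*5250 = 747480 - (-8425)*5250/5134 = 747480 - 1*(-22115625/2567) = 747480 + 22115625/2567 = 1940896785/2567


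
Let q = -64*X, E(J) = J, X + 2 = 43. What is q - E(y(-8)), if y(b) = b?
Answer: -2616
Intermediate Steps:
X = 41 (X = -2 + 43 = 41)
q = -2624 (q = -64*41 = -2624)
q - E(y(-8)) = -2624 - 1*(-8) = -2624 + 8 = -2616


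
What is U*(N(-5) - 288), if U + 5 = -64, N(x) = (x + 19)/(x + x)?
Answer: 99843/5 ≈ 19969.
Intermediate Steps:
N(x) = (19 + x)/(2*x) (N(x) = (19 + x)/((2*x)) = (19 + x)*(1/(2*x)) = (19 + x)/(2*x))
U = -69 (U = -5 - 64 = -69)
U*(N(-5) - 288) = -69*((½)*(19 - 5)/(-5) - 288) = -69*((½)*(-⅕)*14 - 288) = -69*(-7/5 - 288) = -69*(-1447/5) = 99843/5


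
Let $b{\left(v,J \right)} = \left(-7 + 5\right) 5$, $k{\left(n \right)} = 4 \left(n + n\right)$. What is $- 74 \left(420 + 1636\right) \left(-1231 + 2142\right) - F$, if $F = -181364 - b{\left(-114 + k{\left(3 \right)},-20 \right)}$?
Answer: $-138421830$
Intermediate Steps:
$k{\left(n \right)} = 8 n$ ($k{\left(n \right)} = 4 \cdot 2 n = 8 n$)
$b{\left(v,J \right)} = -10$ ($b{\left(v,J \right)} = \left(-2\right) 5 = -10$)
$F = -181354$ ($F = -181364 - -10 = -181364 + 10 = -181354$)
$- 74 \left(420 + 1636\right) \left(-1231 + 2142\right) - F = - 74 \left(420 + 1636\right) \left(-1231 + 2142\right) - -181354 = - 74 \cdot 2056 \cdot 911 + 181354 = \left(-74\right) 1873016 + 181354 = -138603184 + 181354 = -138421830$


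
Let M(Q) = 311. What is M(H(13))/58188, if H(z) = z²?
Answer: 311/58188 ≈ 0.0053447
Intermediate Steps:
M(H(13))/58188 = 311/58188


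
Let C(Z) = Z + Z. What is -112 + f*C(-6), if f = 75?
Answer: -1012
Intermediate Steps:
C(Z) = 2*Z
-112 + f*C(-6) = -112 + 75*(2*(-6)) = -112 + 75*(-12) = -112 - 900 = -1012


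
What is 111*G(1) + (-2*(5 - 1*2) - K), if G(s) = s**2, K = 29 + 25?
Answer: 51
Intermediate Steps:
K = 54
111*G(1) + (-2*(5 - 1*2) - K) = 111*1**2 + (-2*(5 - 1*2) - 1*54) = 111*1 + (-2*(5 - 2) - 54) = 111 + (-2*3 - 54) = 111 + (-6 - 54) = 111 - 60 = 51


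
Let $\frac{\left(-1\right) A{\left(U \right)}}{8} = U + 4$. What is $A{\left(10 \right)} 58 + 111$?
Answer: $-6385$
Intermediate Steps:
$A{\left(U \right)} = -32 - 8 U$ ($A{\left(U \right)} = - 8 \left(U + 4\right) = - 8 \left(4 + U\right) = -32 - 8 U$)
$A{\left(10 \right)} 58 + 111 = \left(-32 - 80\right) 58 + 111 = \left(-112\right) 58 + 111 = -6496 + 111 = -6385$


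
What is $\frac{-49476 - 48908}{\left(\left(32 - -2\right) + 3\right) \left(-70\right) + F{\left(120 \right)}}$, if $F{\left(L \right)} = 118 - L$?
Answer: $\frac{6149}{162} \approx 37.957$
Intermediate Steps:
$\frac{-49476 - 48908}{\left(\left(32 - -2\right) + 3\right) \left(-70\right) + F{\left(120 \right)}} = \frac{-49476 - 48908}{\left(\left(32 - -2\right) + 3\right) \left(-70\right) + \left(118 - 120\right)} = - \frac{98384}{\left(\left(32 + 2\right) + 3\right) \left(-70\right) + \left(118 - 120\right)} = - \frac{98384}{\left(34 + 3\right) \left(-70\right) - 2} = - \frac{98384}{37 \left(-70\right) - 2} = - \frac{98384}{-2590 - 2} = - \frac{98384}{-2592} = \left(-98384\right) \left(- \frac{1}{2592}\right) = \frac{6149}{162}$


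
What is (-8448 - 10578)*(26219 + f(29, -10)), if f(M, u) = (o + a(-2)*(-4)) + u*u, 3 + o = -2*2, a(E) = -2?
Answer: -500764320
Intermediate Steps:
o = -7 (o = -3 - 2*2 = -3 - 4 = -7)
f(M, u) = 1 + u² (f(M, u) = (-7 - 2*(-4)) + u*u = (-7 + 8) + u² = 1 + u²)
(-8448 - 10578)*(26219 + f(29, -10)) = (-8448 - 10578)*(26219 + (1 + (-10)²)) = -19026*(26219 + (1 + 100)) = -19026*(26219 + 101) = -19026*26320 = -500764320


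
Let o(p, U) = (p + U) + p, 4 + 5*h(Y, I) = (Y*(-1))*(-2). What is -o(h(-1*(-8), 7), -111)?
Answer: 531/5 ≈ 106.20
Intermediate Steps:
h(Y, I) = -4/5 + 2*Y/5 (h(Y, I) = -4/5 + ((Y*(-1))*(-2))/5 = -4/5 + (-Y*(-2))/5 = -4/5 + (2*Y)/5 = -4/5 + 2*Y/5)
o(p, U) = U + 2*p (o(p, U) = (U + p) + p = U + 2*p)
-o(h(-1*(-8), 7), -111) = -(-111 + 2*(-4/5 + 2*(-1*(-8))/5)) = -(-111 + 2*(-4/5 + (2/5)*8)) = -(-111 + 2*(-4/5 + 16/5)) = -(-111 + 2*(12/5)) = -(-111 + 24/5) = -1*(-531/5) = 531/5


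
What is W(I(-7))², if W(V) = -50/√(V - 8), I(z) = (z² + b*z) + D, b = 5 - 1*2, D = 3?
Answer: 2500/23 ≈ 108.70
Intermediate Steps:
b = 3 (b = 5 - 2 = 3)
I(z) = 3 + z² + 3*z (I(z) = (z² + 3*z) + 3 = 3 + z² + 3*z)
W(V) = -50/√(-8 + V)
W(I(-7))² = (-50/√(-8 + (3 + (-7)² + 3*(-7))))² = (-50/√(-8 + (3 + 49 - 21)))² = (-50/√(-8 + 31))² = (-50*√23/23)² = 2500/23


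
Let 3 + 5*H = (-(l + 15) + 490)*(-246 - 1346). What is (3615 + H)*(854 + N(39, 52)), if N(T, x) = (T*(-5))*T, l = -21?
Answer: 1041760312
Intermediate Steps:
H = -157927 (H = -⅗ + ((-(-21 + 15) + 490)*(-246 - 1346))/5 = -⅗ + ((-1*(-6) + 490)*(-1592))/5 = -⅗ + ((6 + 490)*(-1592))/5 = -⅗ + (496*(-1592))/5 = -⅗ + (⅕)*(-789632) = -⅗ - 789632/5 = -157927)
N(T, x) = -5*T² (N(T, x) = (-5*T)*T = -5*T²)
(3615 + H)*(854 + N(39, 52)) = (3615 - 157927)*(854 - 5*39²) = -154312*(854 - 5*1521) = -154312*(854 - 7605) = -154312*(-6751) = 1041760312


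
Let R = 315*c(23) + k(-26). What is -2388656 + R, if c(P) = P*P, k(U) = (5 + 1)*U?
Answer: -2222177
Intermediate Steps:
k(U) = 6*U
c(P) = P²
R = 166479 (R = 315*23² + 6*(-26) = 315*529 - 156 = 166635 - 156 = 166479)
-2388656 + R = -2388656 + 166479 = -2222177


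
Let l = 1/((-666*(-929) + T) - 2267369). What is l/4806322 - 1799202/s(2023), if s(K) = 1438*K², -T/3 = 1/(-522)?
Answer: -620171533632745790946/2028535227777889700483159 ≈ -0.00030572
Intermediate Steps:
T = 1/174 (T = -3/(-522) = -3*(-1/522) = 1/174 ≈ 0.0057471)
l = -174/286865969 (l = 1/((-666*(-929) + 1/174) - 2267369) = 1/((618714 + 1/174) - 2267369) = 1/(107656237/174 - 2267369) = 1/(-286865969/174) = -174/286865969 ≈ -6.0655e-7)
l/4806322 - 1799202/s(2023) = -174/286865969/4806322 - 1799202/(1438*2023²) = -174/286865969*1/4806322 - 1799202/(1438*4092529) = -87/689385108928009 - 1799202/5885056702 = -87/689385108928009 - 1799202*1/5885056702 = -87/689385108928009 - 899601/2942528351 = -620171533632745790946/2028535227777889700483159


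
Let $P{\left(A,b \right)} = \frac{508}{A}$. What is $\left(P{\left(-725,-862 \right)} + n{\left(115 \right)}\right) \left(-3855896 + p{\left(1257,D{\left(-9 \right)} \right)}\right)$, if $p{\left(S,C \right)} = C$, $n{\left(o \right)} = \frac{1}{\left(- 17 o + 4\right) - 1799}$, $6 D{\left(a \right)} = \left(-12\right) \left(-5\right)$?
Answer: $\frac{146965166947}{54375} \approx 2.7028 \cdot 10^{6}$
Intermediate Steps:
$D{\left(a \right)} = 10$ ($D{\left(a \right)} = \frac{\left(-12\right) \left(-5\right)}{6} = \frac{1}{6} \cdot 60 = 10$)
$n{\left(o \right)} = \frac{1}{-1795 - 17 o}$ ($n{\left(o \right)} = \frac{1}{\left(4 - 17 o\right) - 1799} = \frac{1}{-1795 - 17 o}$)
$\left(P{\left(-725,-862 \right)} + n{\left(115 \right)}\right) \left(-3855896 + p{\left(1257,D{\left(-9 \right)} \right)}\right) = \left(\frac{508}{-725} - \frac{1}{1795 + 17 \cdot 115}\right) \left(-3855896 + 10\right) = \left(508 \left(- \frac{1}{725}\right) - \frac{1}{1795 + 1955}\right) \left(-3855886\right) = \left(- \frac{508}{725} - \frac{1}{3750}\right) \left(-3855886\right) = \left(- \frac{76229}{108750}\right) \left(-3855886\right) = \frac{146965166947}{54375}$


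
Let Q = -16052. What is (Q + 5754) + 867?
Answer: -9431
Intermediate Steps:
(Q + 5754) + 867 = (-16052 + 5754) + 867 = -10298 + 867 = -9431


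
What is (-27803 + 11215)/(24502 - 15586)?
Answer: -4147/2229 ≈ -1.8605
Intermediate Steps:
(-27803 + 11215)/(24502 - 15586) = -16588/8916 = -16588*1/8916 = -4147/2229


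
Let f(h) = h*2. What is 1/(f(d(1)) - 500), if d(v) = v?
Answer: -1/498 ≈ -0.0020080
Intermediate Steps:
f(h) = 2*h
1/(f(d(1)) - 500) = 1/(2*1 - 500) = 1/(2 - 500) = 1/(-498) = -1/498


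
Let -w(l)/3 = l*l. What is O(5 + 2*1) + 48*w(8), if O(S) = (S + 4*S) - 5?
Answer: -9186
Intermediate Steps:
O(S) = -5 + 5*S (O(S) = 5*S - 5 = -5 + 5*S)
w(l) = -3*l² (w(l) = -3*l*l = -3*l²)
O(5 + 2*1) + 48*w(8) = (-5 + 5*(5 + 2*1)) + 48*(-3*8²) = (-5 + 5*(5 + 2)) + 48*(-3*64) = (-5 + 5*7) + 48*(-192) = (-5 + 35) - 9216 = 30 - 9216 = -9186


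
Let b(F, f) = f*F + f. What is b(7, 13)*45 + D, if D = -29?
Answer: 4651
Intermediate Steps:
b(F, f) = f + F*f (b(F, f) = F*f + f = f + F*f)
b(7, 13)*45 + D = (13*(1 + 7))*45 - 29 = (13*8)*45 - 29 = 104*45 - 29 = 4680 - 29 = 4651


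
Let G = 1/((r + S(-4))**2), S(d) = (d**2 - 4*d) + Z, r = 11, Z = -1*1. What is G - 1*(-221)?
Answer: 389845/1764 ≈ 221.00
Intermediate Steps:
Z = -1
S(d) = -1 + d**2 - 4*d (S(d) = (d**2 - 4*d) - 1 = -1 + d**2 - 4*d)
G = 1/1764 (G = 1/((11 + (-1 + (-4)**2 - 4*(-4)))**2) = 1/((11 + (-1 + 16 + 16))**2) = 1/((11 + 31)**2) = 1/(42**2) = 1/1764 ≈ 0.00056689)
G - 1*(-221) = 1/1764 - 1*(-221) = 1/1764 + 221 = 389845/1764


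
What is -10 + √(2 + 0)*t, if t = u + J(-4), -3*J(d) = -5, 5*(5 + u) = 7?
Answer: -10 - 29*√2/15 ≈ -12.734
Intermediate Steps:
u = -18/5 (u = -5 + (⅕)*7 = -5 + 7/5 = -18/5 ≈ -3.6000)
J(d) = 5/3 (J(d) = -⅓*(-5) = 5/3)
t = -29/15 (t = -18/5 + 5/3 = -29/15 ≈ -1.9333)
-10 + √(2 + 0)*t = -10 + √(2 + 0)*(-29/15) = -10 + √2*(-29/15) = -10 - 29*√2/15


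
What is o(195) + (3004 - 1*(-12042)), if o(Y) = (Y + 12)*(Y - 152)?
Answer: 23947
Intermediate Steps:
o(Y) = (-152 + Y)*(12 + Y) (o(Y) = (12 + Y)*(-152 + Y) = (-152 + Y)*(12 + Y))
o(195) + (3004 - 1*(-12042)) = (-1824 + 195² - 140*195) + (3004 - 1*(-12042)) = (-1824 + 38025 - 27300) + (3004 + 12042) = 8901 + 15046 = 23947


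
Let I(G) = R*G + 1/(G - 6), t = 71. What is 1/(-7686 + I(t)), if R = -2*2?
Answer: -65/518049 ≈ -0.00012547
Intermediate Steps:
R = -4
I(G) = 1/(-6 + G) - 4*G (I(G) = -4*G + 1/(G - 6) = -4*G + 1/(-6 + G) = 1/(-6 + G) - 4*G)
1/(-7686 + I(t)) = 1/(-7686 + (1 - 4*71**2 + 24*71)/(-6 + 71)) = 1/(-7686 + (1 - 4*5041 + 1704)/65) = 1/(-7686 + (1 - 20164 + 1704)/65) = 1/(-7686 + (1/65)*(-18459)) = 1/(-7686 - 18459/65) = 1/(-518049/65) = -65/518049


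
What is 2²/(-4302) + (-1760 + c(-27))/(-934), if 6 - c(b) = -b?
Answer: 3829063/2009034 ≈ 1.9059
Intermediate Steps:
c(b) = 6 + b (c(b) = 6 - (-1)*b = 6 + b)
2²/(-4302) + (-1760 + c(-27))/(-934) = 2²/(-4302) + (-1760 + (6 - 27))/(-934) = 4*(-1/4302) + (-1760 - 21)*(-1/934) = -2/2151 - 1781*(-1/934) = -2/2151 + 1781/934 = 3829063/2009034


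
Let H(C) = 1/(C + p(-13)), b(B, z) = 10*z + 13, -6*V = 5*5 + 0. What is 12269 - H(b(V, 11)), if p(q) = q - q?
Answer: 1509086/123 ≈ 12269.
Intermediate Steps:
p(q) = 0
V = -25/6 (V = -(5*5 + 0)/6 = -(25 + 0)/6 = -⅙*25 = -25/6 ≈ -4.1667)
b(B, z) = 13 + 10*z
H(C) = 1/C (H(C) = 1/(C + 0) = 1/C)
12269 - H(b(V, 11)) = 12269 - 1/(13 + 10*11) = 12269 - 1/(13 + 110) = 12269 - 1/123 = 1509086/123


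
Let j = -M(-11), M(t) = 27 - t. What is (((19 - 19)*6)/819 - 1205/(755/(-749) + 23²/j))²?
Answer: 1176264316824100/180549357921 ≈ 6514.9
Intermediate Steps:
j = -38 (j = -(27 - 1*(-11)) = -(27 + 11) = -1*38 = -38)
(((19 - 19)*6)/819 - 1205/(755/(-749) + 23²/j))² = (((19 - 19)*6)/819 - 1205/(755/(-749) + 23²/(-38)))² = ((0*6)*(1/819) - 1205/(755*(-1/749) + 529*(-1/38)))² = (0*(1/819) - 1205/(-755/749 - 529/38))² = (0 - 1205/(-424911/28462))² = (0 - 1205*(-28462/424911))² = (0 + 34296710/424911)² = (34296710/424911)² = 1176264316824100/180549357921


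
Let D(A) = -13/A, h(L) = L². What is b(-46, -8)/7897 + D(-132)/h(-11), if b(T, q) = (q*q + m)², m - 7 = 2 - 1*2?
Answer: 80617513/126130884 ≈ 0.63916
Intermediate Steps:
m = 7 (m = 7 + (2 - 1*2) = 7 + (2 - 2) = 7 + 0 = 7)
b(T, q) = (7 + q²)² (b(T, q) = (q*q + 7)² = (q² + 7)² = (7 + q²)²)
b(-46, -8)/7897 + D(-132)/h(-11) = (7 + (-8)²)²/7897 + (-13/(-132))/((-11)²) = (7 + 64)²*(1/7897) - 13*(-1/132)/121 = 71²*(1/7897) + (13/132)*(1/121) = 5041*(1/7897) + 13/15972 = 5041/7897 + 13/15972 = 80617513/126130884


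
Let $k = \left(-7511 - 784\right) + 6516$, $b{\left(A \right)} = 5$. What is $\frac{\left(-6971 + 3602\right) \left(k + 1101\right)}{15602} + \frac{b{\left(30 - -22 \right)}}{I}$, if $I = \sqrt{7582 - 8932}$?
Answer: $\frac{1142091}{7801} - \frac{i \sqrt{6}}{18} \approx 146.4 - 0.13608 i$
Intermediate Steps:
$k = -1779$ ($k = -8295 + 6516 = -1779$)
$I = 15 i \sqrt{6}$ ($I = \sqrt{-1350} = 15 i \sqrt{6} \approx 36.742 i$)
$\frac{\left(-6971 + 3602\right) \left(k + 1101\right)}{15602} + \frac{b{\left(30 - -22 \right)}}{I} = \frac{\left(-6971 + 3602\right) \left(-1779 + 1101\right)}{15602} + \frac{5}{15 i \sqrt{6}} = \left(-3369\right) \left(-678\right) \frac{1}{15602} + 5 \left(- \frac{i \sqrt{6}}{90}\right) = 2284182 \cdot \frac{1}{15602} - \frac{i \sqrt{6}}{18} = \frac{1142091}{7801} - \frac{i \sqrt{6}}{18}$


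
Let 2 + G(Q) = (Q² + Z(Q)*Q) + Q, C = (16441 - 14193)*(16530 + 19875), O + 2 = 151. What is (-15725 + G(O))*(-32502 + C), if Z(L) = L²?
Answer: 271151671528536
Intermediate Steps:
O = 149 (O = -2 + 151 = 149)
C = 81838440 (C = 2248*36405 = 81838440)
G(Q) = -2 + Q + Q² + Q³ (G(Q) = -2 + ((Q² + Q²*Q) + Q) = -2 + ((Q² + Q³) + Q) = -2 + (Q + Q² + Q³) = -2 + Q + Q² + Q³)
(-15725 + G(O))*(-32502 + C) = (-15725 + (-2 + 149 + 149² + 149³))*(-32502 + 81838440) = (-15725 + (-2 + 149 + 22201 + 3307949))*81805938 = (-15725 + 3330297)*81805938 = 3314572*81805938 = 271151671528536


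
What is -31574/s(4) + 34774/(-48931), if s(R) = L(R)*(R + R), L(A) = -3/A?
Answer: 772369375/146793 ≈ 5261.6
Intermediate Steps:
s(R) = -6 (s(R) = (-3/R)*(R + R) = (-3/R)*(2*R) = -6)
-31574/s(4) + 34774/(-48931) = -31574/(-6) + 34774/(-48931) = -31574*(-1/6) + 34774*(-1/48931) = 15787/3 - 34774/48931 = 772369375/146793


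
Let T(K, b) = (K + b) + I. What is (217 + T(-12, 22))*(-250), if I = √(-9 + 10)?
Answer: -57000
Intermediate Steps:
I = 1 (I = √1 = 1)
T(K, b) = 1 + K + b (T(K, b) = (K + b) + 1 = 1 + K + b)
(217 + T(-12, 22))*(-250) = (217 + (1 - 12 + 22))*(-250) = (217 + 11)*(-250) = 228*(-250) = -57000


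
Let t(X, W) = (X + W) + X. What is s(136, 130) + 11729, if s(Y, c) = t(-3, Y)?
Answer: 11859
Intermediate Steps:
t(X, W) = W + 2*X (t(X, W) = (W + X) + X = W + 2*X)
s(Y, c) = -6 + Y (s(Y, c) = Y + 2*(-3) = Y - 6 = -6 + Y)
s(136, 130) + 11729 = (-6 + 136) + 11729 = 130 + 11729 = 11859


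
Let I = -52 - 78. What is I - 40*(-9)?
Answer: 230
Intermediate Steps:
I = -130
I - 40*(-9) = -130 - 40*(-9) = -130 + 360 = 230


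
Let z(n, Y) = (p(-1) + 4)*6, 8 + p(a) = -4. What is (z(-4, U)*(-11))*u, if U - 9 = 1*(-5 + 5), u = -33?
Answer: -17424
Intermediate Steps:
p(a) = -12 (p(a) = -8 - 4 = -12)
U = 9 (U = 9 + 1*(-5 + 5) = 9 + 1*0 = 9 + 0 = 9)
z(n, Y) = -48 (z(n, Y) = (-12 + 4)*6 = -8*6 = -48)
(z(-4, U)*(-11))*u = -48*(-11)*(-33) = 528*(-33) = -17424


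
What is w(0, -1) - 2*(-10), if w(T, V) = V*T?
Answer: 20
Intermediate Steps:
w(T, V) = T*V
w(0, -1) - 2*(-10) = 0*(-1) - 2*(-10) = 0 + 20 = 20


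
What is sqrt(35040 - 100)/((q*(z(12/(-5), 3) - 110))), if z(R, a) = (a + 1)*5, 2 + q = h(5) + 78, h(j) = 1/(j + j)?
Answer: -2*sqrt(8735)/6849 ≈ -0.027292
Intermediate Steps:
h(j) = 1/(2*j)
q = 761/10 (q = -2 + ((1/2)/5 + 78) = -2 + ((1/2)*(1/5) + 78) = -2 + (1/10 + 78) = -2 + 781/10 = 761/10 ≈ 76.100)
z(R, a) = 5 + 5*a (z(R, a) = (1 + a)*5 = 5 + 5*a)
sqrt(35040 - 100)/((q*(z(12/(-5), 3) - 110))) = sqrt(35040 - 100)/((761*((5 + 5*3) - 110)/10)) = sqrt(34940)/((761*((5 + 15) - 110)/10)) = (2*sqrt(8735))/((761*(20 - 110)/10)) = (2*sqrt(8735))/(((761/10)*(-90))) = (2*sqrt(8735))/(-6849) = (2*sqrt(8735))*(-1/6849) = -2*sqrt(8735)/6849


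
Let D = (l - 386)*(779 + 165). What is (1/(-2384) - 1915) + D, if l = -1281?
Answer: -3756142193/2384 ≈ -1.5756e+6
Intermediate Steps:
D = -1573648 (D = (-1281 - 386)*(779 + 165) = -1667*944 = -1573648)
(1/(-2384) - 1915) + D = (1/(-2384) - 1915) - 1573648 = (-1/2384 - 1915) - 1573648 = -4565361/2384 - 1573648 = -3756142193/2384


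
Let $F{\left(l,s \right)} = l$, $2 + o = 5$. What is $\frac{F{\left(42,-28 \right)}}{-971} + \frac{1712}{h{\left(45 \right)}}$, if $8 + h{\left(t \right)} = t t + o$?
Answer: $\frac{394378}{490355} \approx 0.80427$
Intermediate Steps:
$o = 3$ ($o = -2 + 5 = 3$)
$h{\left(t \right)} = -5 + t^{2}$ ($h{\left(t \right)} = -8 + \left(t t + 3\right) = -8 + \left(t^{2} + 3\right) = -8 + \left(3 + t^{2}\right) = -5 + t^{2}$)
$\frac{F{\left(42,-28 \right)}}{-971} + \frac{1712}{h{\left(45 \right)}} = \frac{42}{-971} + \frac{1712}{-5 + 45^{2}} = 42 \left(- \frac{1}{971}\right) + \frac{1712}{-5 + 2025} = - \frac{42}{971} + \frac{1712}{2020} = - \frac{42}{971} + 1712 \cdot \frac{1}{2020} = - \frac{42}{971} + \frac{428}{505} = \frac{394378}{490355}$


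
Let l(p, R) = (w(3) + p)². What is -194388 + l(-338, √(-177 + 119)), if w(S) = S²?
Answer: -86147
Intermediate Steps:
l(p, R) = (9 + p)² (l(p, R) = (3² + p)² = (9 + p)²)
-194388 + l(-338, √(-177 + 119)) = -194388 + (9 - 338)² = -194388 + (-329)² = -194388 + 108241 = -86147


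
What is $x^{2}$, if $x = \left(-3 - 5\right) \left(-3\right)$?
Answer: $576$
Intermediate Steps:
$x = 24$ ($x = \left(-8\right) \left(-3\right) = 24$)
$x^{2} = 24^{2} = 576$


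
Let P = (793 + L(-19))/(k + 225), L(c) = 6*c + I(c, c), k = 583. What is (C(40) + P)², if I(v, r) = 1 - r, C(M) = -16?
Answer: 149548441/652864 ≈ 229.07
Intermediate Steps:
L(c) = 1 + 5*c (L(c) = 6*c + (1 - c) = 1 + 5*c)
P = 699/808 (P = (793 + (1 + 5*(-19)))/(583 + 225) = (793 + (1 - 95))/808 = (793 - 94)*(1/808) = 699*(1/808) = 699/808 ≈ 0.86510)
(C(40) + P)² = (-16 + 699/808)² = (-12229/808)² = 149548441/652864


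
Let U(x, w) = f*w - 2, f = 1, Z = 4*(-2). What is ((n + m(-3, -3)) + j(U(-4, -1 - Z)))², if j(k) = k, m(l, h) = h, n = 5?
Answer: 49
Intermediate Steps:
Z = -8
U(x, w) = -2 + w (U(x, w) = 1*w - 2 = w - 2 = -2 + w)
((n + m(-3, -3)) + j(U(-4, -1 - Z)))² = ((5 - 3) + (-2 + (-1 - 1*(-8))))² = (2 + (-2 + (-1 + 8)))² = (2 + (-2 + 7))² = (2 + 5)² = 7² = 49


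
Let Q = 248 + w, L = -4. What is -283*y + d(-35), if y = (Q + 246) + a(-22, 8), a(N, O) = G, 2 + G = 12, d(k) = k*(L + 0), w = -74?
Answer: -121550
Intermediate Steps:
Q = 174 (Q = 248 - 74 = 174)
d(k) = -4*k (d(k) = k*(-4 + 0) = k*(-4) = -4*k)
G = 10 (G = -2 + 12 = 10)
a(N, O) = 10
y = 430 (y = (174 + 246) + 10 = 420 + 10 = 430)
-283*y + d(-35) = -283*430 - 4*(-35) = -121690 + 140 = -121550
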